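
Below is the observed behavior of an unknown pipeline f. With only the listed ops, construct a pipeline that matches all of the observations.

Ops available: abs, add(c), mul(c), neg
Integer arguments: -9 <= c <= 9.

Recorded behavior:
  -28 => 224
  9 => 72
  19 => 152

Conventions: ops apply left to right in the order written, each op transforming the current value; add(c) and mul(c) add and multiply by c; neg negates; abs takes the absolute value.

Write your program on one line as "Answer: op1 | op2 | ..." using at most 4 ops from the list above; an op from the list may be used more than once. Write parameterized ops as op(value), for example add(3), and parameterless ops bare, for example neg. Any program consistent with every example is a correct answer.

abs | mul(-8) | abs

Check, running the answer program on each example:
  -28 -> 28 -> -224 -> 224
  9 -> 9 -> -72 -> 72
  19 -> 19 -> -152 -> 152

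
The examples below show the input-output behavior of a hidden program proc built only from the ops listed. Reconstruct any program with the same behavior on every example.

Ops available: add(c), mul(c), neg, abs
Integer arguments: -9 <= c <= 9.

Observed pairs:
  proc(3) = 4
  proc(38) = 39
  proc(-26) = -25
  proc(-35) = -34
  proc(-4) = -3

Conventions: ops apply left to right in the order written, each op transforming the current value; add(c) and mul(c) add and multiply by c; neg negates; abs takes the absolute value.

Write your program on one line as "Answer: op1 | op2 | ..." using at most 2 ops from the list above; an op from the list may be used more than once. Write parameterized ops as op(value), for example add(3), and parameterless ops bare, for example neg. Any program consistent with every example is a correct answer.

add(-4) | add(5)

Check, running the answer program on each example:
  3 -> -1 -> 4
  38 -> 34 -> 39
  -26 -> -30 -> -25
  -35 -> -39 -> -34
  -4 -> -8 -> -3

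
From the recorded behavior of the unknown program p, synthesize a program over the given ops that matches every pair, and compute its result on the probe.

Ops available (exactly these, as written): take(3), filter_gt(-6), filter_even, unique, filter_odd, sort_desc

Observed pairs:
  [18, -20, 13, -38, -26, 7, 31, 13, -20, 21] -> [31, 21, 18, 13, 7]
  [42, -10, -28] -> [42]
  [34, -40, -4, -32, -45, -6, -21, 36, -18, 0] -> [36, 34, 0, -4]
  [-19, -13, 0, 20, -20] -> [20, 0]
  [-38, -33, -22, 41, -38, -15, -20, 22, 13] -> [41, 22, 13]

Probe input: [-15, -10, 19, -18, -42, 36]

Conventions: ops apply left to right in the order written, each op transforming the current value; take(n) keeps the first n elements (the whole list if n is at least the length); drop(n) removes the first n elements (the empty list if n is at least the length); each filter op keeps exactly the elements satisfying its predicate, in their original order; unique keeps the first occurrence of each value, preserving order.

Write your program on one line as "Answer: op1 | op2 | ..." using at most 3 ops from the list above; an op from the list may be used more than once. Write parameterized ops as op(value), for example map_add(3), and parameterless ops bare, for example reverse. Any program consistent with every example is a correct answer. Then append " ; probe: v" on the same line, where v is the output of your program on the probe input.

filter_gt(-6) | sort_desc | unique ; probe: [36, 19]

Check, running the answer program on each example:
  [18, -20, 13, -38, -26, 7, 31, 13, -20, 21] -> [18, 13, 7, 31, 13, 21] -> [31, 21, 18, 13, 13, 7] -> [31, 21, 18, 13, 7]
  [42, -10, -28] -> [42] -> [42] -> [42]
  [34, -40, -4, -32, -45, -6, -21, 36, -18, 0] -> [34, -4, 36, 0] -> [36, 34, 0, -4] -> [36, 34, 0, -4]
  [-19, -13, 0, 20, -20] -> [0, 20] -> [20, 0] -> [20, 0]
  [-38, -33, -22, 41, -38, -15, -20, 22, 13] -> [41, 22, 13] -> [41, 22, 13] -> [41, 22, 13]
  probe: [-15, -10, 19, -18, -42, 36] -> [19, 36] -> [36, 19] -> [36, 19]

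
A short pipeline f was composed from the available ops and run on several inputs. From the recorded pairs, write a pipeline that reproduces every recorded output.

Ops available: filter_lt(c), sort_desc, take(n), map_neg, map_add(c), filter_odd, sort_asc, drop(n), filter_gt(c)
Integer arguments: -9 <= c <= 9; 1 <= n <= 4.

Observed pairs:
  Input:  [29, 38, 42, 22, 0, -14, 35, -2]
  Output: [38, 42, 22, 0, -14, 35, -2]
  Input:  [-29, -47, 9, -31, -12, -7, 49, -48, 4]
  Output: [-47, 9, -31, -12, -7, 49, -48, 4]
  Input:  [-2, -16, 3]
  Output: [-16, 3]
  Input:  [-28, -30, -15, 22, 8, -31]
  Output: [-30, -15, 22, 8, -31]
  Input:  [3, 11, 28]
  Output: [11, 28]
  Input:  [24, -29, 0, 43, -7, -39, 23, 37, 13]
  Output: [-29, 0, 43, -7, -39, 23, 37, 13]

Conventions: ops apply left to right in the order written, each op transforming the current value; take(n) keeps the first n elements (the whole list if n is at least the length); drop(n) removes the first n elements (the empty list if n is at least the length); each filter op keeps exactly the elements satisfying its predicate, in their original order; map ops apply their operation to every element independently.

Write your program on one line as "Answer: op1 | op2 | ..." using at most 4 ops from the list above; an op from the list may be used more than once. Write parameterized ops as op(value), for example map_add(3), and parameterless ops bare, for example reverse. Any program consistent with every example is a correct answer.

map_neg | drop(1) | map_neg

Check, running the answer program on each example:
  [29, 38, 42, 22, 0, -14, 35, -2] -> [-29, -38, -42, -22, 0, 14, -35, 2] -> [-38, -42, -22, 0, 14, -35, 2] -> [38, 42, 22, 0, -14, 35, -2]
  [-29, -47, 9, -31, -12, -7, 49, -48, 4] -> [29, 47, -9, 31, 12, 7, -49, 48, -4] -> [47, -9, 31, 12, 7, -49, 48, -4] -> [-47, 9, -31, -12, -7, 49, -48, 4]
  [-2, -16, 3] -> [2, 16, -3] -> [16, -3] -> [-16, 3]
  [-28, -30, -15, 22, 8, -31] -> [28, 30, 15, -22, -8, 31] -> [30, 15, -22, -8, 31] -> [-30, -15, 22, 8, -31]
  [3, 11, 28] -> [-3, -11, -28] -> [-11, -28] -> [11, 28]
  [24, -29, 0, 43, -7, -39, 23, 37, 13] -> [-24, 29, 0, -43, 7, 39, -23, -37, -13] -> [29, 0, -43, 7, 39, -23, -37, -13] -> [-29, 0, 43, -7, -39, 23, 37, 13]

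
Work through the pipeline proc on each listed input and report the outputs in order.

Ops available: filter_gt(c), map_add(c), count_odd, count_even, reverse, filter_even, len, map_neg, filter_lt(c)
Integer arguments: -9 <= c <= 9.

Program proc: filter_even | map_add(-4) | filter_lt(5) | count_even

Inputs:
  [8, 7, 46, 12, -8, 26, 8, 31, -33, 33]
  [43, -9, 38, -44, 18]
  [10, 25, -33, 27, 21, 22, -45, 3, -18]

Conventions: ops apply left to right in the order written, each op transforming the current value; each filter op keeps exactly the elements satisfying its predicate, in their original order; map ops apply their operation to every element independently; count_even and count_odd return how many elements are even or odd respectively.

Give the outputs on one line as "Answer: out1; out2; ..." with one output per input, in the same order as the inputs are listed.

3; 1; 1

Execution, op by op:
  [8, 7, 46, 12, -8, 26, 8, 31, -33, 33] -> [8, 46, 12, -8, 26, 8] -> [4, 42, 8, -12, 22, 4] -> [4, -12, 4] -> 3
  [43, -9, 38, -44, 18] -> [38, -44, 18] -> [34, -48, 14] -> [-48] -> 1
  [10, 25, -33, 27, 21, 22, -45, 3, -18] -> [10, 22, -18] -> [6, 18, -22] -> [-22] -> 1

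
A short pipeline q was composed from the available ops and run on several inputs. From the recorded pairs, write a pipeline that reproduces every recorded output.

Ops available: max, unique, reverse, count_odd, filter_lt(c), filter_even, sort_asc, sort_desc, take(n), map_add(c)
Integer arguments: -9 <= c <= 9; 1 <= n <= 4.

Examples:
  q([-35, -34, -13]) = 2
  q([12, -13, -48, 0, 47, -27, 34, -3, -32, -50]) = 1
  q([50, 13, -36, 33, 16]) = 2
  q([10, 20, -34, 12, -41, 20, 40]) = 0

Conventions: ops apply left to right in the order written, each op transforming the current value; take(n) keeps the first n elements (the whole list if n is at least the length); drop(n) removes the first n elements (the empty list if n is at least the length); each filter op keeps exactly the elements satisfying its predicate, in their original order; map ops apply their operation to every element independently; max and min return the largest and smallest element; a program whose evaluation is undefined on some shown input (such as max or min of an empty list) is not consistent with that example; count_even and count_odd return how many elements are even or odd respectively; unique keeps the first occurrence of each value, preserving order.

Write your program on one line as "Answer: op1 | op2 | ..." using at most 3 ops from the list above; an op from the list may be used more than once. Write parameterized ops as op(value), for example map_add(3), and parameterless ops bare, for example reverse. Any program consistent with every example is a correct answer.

take(4) | sort_desc | count_odd

Check, running the answer program on each example:
  [-35, -34, -13] -> [-35, -34, -13] -> [-13, -34, -35] -> 2
  [12, -13, -48, 0, 47, -27, 34, -3, -32, -50] -> [12, -13, -48, 0] -> [12, 0, -13, -48] -> 1
  [50, 13, -36, 33, 16] -> [50, 13, -36, 33] -> [50, 33, 13, -36] -> 2
  [10, 20, -34, 12, -41, 20, 40] -> [10, 20, -34, 12] -> [20, 12, 10, -34] -> 0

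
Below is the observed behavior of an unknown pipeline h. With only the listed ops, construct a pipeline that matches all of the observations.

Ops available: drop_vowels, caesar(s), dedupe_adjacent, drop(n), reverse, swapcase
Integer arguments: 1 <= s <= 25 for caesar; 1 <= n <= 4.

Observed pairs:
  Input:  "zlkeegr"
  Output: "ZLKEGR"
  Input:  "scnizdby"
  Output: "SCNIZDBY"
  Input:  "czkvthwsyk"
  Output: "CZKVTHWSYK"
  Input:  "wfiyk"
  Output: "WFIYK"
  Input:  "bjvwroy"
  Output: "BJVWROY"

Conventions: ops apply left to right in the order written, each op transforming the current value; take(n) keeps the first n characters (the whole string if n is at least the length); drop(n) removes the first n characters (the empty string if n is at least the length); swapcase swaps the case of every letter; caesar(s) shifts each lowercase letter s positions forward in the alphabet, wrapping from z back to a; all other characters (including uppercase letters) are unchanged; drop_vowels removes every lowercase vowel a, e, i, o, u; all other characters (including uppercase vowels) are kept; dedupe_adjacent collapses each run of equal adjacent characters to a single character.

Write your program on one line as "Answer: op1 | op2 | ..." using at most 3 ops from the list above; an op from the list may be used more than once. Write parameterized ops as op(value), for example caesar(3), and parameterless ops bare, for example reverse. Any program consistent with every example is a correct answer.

dedupe_adjacent | swapcase

Check, running the answer program on each example:
  "zlkeegr" -> "zlkegr" -> "ZLKEGR"
  "scnizdby" -> "scnizdby" -> "SCNIZDBY"
  "czkvthwsyk" -> "czkvthwsyk" -> "CZKVTHWSYK"
  "wfiyk" -> "wfiyk" -> "WFIYK"
  "bjvwroy" -> "bjvwroy" -> "BJVWROY"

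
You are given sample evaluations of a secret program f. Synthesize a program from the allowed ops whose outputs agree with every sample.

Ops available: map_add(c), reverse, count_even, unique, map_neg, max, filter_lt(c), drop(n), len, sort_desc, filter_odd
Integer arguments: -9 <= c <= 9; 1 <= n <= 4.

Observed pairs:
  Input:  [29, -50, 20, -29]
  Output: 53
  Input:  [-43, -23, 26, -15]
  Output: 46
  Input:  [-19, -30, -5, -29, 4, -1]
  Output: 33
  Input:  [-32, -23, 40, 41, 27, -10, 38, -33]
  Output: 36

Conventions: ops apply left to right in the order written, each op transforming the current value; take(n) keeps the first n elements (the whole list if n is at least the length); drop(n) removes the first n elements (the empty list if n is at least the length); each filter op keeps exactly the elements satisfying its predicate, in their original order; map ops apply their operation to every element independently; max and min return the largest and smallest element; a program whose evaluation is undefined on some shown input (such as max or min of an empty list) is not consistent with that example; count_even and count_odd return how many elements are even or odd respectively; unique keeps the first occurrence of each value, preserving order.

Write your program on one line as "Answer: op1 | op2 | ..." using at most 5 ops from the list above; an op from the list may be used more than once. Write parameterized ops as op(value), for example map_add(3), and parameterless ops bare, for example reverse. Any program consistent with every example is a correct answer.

map_neg | map_add(3) | reverse | max

Check, running the answer program on each example:
  [29, -50, 20, -29] -> [-29, 50, -20, 29] -> [-26, 53, -17, 32] -> [32, -17, 53, -26] -> 53
  [-43, -23, 26, -15] -> [43, 23, -26, 15] -> [46, 26, -23, 18] -> [18, -23, 26, 46] -> 46
  [-19, -30, -5, -29, 4, -1] -> [19, 30, 5, 29, -4, 1] -> [22, 33, 8, 32, -1, 4] -> [4, -1, 32, 8, 33, 22] -> 33
  [-32, -23, 40, 41, 27, -10, 38, -33] -> [32, 23, -40, -41, -27, 10, -38, 33] -> [35, 26, -37, -38, -24, 13, -35, 36] -> [36, -35, 13, -24, -38, -37, 26, 35] -> 36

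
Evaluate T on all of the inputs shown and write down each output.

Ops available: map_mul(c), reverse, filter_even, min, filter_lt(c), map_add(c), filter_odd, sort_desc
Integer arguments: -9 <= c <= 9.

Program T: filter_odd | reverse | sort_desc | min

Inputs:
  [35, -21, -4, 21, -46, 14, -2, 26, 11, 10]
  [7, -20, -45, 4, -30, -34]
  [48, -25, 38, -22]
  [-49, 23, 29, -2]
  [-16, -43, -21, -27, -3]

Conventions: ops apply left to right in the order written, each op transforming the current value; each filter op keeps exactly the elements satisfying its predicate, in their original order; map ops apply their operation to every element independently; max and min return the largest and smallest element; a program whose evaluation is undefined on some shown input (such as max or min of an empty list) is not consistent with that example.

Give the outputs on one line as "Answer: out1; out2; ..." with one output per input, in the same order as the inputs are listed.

-21; -45; -25; -49; -43

Execution, op by op:
  [35, -21, -4, 21, -46, 14, -2, 26, 11, 10] -> [35, -21, 21, 11] -> [11, 21, -21, 35] -> [35, 21, 11, -21] -> -21
  [7, -20, -45, 4, -30, -34] -> [7, -45] -> [-45, 7] -> [7, -45] -> -45
  [48, -25, 38, -22] -> [-25] -> [-25] -> [-25] -> -25
  [-49, 23, 29, -2] -> [-49, 23, 29] -> [29, 23, -49] -> [29, 23, -49] -> -49
  [-16, -43, -21, -27, -3] -> [-43, -21, -27, -3] -> [-3, -27, -21, -43] -> [-3, -21, -27, -43] -> -43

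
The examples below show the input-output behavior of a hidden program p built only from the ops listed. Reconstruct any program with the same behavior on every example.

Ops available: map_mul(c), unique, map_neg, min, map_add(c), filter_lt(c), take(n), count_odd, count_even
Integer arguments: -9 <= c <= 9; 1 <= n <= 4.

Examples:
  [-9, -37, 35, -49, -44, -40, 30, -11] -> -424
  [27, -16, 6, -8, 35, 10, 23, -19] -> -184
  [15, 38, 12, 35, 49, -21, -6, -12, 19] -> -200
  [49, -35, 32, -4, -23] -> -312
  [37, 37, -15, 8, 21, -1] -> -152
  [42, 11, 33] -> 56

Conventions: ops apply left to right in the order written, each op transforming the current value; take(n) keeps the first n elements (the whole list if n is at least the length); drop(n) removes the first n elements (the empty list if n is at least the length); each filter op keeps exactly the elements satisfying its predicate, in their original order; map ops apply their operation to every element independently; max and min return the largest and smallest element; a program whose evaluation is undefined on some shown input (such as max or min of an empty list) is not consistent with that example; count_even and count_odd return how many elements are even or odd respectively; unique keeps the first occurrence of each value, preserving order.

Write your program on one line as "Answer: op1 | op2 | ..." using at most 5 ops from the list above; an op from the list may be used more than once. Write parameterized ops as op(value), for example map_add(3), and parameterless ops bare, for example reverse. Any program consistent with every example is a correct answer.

map_add(-4) | map_mul(8) | unique | min

Check, running the answer program on each example:
  [-9, -37, 35, -49, -44, -40, 30, -11] -> [-13, -41, 31, -53, -48, -44, 26, -15] -> [-104, -328, 248, -424, -384, -352, 208, -120] -> [-104, -328, 248, -424, -384, -352, 208, -120] -> -424
  [27, -16, 6, -8, 35, 10, 23, -19] -> [23, -20, 2, -12, 31, 6, 19, -23] -> [184, -160, 16, -96, 248, 48, 152, -184] -> [184, -160, 16, -96, 248, 48, 152, -184] -> -184
  [15, 38, 12, 35, 49, -21, -6, -12, 19] -> [11, 34, 8, 31, 45, -25, -10, -16, 15] -> [88, 272, 64, 248, 360, -200, -80, -128, 120] -> [88, 272, 64, 248, 360, -200, -80, -128, 120] -> -200
  [49, -35, 32, -4, -23] -> [45, -39, 28, -8, -27] -> [360, -312, 224, -64, -216] -> [360, -312, 224, -64, -216] -> -312
  [37, 37, -15, 8, 21, -1] -> [33, 33, -19, 4, 17, -5] -> [264, 264, -152, 32, 136, -40] -> [264, -152, 32, 136, -40] -> -152
  [42, 11, 33] -> [38, 7, 29] -> [304, 56, 232] -> [304, 56, 232] -> 56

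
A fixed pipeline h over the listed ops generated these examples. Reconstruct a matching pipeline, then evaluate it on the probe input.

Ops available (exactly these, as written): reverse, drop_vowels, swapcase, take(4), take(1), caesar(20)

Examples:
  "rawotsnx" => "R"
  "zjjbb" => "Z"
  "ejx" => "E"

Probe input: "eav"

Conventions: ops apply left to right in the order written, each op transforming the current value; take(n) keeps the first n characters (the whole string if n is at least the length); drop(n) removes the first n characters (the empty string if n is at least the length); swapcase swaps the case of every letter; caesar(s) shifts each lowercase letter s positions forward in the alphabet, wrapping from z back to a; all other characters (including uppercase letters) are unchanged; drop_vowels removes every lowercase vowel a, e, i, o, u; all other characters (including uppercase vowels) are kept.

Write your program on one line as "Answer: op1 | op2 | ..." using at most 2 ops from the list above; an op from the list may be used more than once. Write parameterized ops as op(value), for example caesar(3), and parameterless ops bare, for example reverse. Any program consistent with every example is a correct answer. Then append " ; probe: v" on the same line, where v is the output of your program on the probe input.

take(1) | swapcase ; probe: "E"

Check, running the answer program on each example:
  "rawotsnx" -> "r" -> "R"
  "zjjbb" -> "z" -> "Z"
  "ejx" -> "e" -> "E"
  probe: "eav" -> "e" -> "E"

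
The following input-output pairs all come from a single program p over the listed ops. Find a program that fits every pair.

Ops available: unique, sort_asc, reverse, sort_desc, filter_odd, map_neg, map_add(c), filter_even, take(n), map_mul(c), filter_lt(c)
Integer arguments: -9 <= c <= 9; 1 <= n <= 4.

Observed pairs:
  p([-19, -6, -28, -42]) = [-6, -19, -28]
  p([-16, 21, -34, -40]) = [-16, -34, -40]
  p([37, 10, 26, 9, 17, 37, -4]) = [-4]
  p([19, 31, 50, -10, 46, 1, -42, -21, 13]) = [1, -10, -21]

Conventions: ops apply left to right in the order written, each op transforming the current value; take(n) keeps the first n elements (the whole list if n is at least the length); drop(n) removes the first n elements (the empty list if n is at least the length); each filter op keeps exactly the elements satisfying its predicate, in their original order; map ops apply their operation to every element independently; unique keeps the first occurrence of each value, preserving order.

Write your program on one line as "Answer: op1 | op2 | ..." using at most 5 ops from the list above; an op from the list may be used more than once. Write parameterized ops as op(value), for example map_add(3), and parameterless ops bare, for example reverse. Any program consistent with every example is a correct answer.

filter_lt(6) | reverse | sort_desc | take(3)

Check, running the answer program on each example:
  [-19, -6, -28, -42] -> [-19, -6, -28, -42] -> [-42, -28, -6, -19] -> [-6, -19, -28, -42] -> [-6, -19, -28]
  [-16, 21, -34, -40] -> [-16, -34, -40] -> [-40, -34, -16] -> [-16, -34, -40] -> [-16, -34, -40]
  [37, 10, 26, 9, 17, 37, -4] -> [-4] -> [-4] -> [-4] -> [-4]
  [19, 31, 50, -10, 46, 1, -42, -21, 13] -> [-10, 1, -42, -21] -> [-21, -42, 1, -10] -> [1, -10, -21, -42] -> [1, -10, -21]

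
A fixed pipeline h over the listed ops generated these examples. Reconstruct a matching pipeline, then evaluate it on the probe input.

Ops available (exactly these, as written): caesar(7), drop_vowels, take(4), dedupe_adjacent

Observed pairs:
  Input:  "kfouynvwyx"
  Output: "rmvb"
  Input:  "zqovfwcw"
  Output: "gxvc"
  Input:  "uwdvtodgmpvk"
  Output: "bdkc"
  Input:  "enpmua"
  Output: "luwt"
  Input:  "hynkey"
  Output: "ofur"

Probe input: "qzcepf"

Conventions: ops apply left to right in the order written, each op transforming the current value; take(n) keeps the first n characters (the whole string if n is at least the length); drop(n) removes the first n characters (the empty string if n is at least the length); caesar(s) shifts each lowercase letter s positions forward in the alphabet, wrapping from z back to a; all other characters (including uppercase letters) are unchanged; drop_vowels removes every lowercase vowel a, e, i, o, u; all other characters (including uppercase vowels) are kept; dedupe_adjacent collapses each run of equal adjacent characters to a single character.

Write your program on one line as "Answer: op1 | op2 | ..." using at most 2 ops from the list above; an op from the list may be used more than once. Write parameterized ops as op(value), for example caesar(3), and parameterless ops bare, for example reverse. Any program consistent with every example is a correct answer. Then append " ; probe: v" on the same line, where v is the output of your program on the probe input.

take(4) | caesar(7) ; probe: "xgjl"

Check, running the answer program on each example:
  "kfouynvwyx" -> "kfou" -> "rmvb"
  "zqovfwcw" -> "zqov" -> "gxvc"
  "uwdvtodgmpvk" -> "uwdv" -> "bdkc"
  "enpmua" -> "enpm" -> "luwt"
  "hynkey" -> "hynk" -> "ofur"
  probe: "qzcepf" -> "qzce" -> "xgjl"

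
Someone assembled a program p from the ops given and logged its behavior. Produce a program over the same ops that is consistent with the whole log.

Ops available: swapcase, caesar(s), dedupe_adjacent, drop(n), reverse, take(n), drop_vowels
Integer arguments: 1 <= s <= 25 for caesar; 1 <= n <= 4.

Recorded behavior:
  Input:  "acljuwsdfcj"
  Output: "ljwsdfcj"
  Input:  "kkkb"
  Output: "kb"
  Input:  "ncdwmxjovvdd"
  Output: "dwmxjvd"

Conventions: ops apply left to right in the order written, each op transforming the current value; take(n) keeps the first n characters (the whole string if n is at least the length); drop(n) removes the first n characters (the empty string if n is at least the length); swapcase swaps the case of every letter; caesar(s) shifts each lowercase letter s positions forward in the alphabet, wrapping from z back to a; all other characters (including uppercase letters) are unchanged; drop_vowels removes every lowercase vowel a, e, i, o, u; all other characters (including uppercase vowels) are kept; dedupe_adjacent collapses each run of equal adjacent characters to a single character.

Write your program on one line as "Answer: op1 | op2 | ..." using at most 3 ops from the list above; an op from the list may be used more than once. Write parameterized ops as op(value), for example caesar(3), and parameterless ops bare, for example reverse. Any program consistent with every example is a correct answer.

drop(2) | drop_vowels | dedupe_adjacent

Check, running the answer program on each example:
  "acljuwsdfcj" -> "ljuwsdfcj" -> "ljwsdfcj" -> "ljwsdfcj"
  "kkkb" -> "kb" -> "kb" -> "kb"
  "ncdwmxjovvdd" -> "dwmxjovvdd" -> "dwmxjvvdd" -> "dwmxjvd"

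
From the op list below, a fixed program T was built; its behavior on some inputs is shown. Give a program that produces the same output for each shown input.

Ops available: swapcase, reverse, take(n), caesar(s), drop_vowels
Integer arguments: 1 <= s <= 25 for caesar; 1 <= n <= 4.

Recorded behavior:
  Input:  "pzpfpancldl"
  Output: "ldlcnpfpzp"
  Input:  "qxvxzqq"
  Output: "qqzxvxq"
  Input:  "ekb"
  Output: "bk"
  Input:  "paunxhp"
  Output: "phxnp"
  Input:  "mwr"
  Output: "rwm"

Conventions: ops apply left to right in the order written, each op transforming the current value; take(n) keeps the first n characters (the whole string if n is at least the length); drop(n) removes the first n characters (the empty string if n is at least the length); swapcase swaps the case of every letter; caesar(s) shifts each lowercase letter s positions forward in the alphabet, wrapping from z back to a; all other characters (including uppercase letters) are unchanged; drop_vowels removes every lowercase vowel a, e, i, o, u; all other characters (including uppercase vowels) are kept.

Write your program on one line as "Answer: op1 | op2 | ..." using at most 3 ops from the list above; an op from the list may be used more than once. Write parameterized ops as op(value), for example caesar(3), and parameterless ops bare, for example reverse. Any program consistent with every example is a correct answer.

reverse | drop_vowels

Check, running the answer program on each example:
  "pzpfpancldl" -> "ldlcnapfpzp" -> "ldlcnpfpzp"
  "qxvxzqq" -> "qqzxvxq" -> "qqzxvxq"
  "ekb" -> "bke" -> "bk"
  "paunxhp" -> "phxnuap" -> "phxnp"
  "mwr" -> "rwm" -> "rwm"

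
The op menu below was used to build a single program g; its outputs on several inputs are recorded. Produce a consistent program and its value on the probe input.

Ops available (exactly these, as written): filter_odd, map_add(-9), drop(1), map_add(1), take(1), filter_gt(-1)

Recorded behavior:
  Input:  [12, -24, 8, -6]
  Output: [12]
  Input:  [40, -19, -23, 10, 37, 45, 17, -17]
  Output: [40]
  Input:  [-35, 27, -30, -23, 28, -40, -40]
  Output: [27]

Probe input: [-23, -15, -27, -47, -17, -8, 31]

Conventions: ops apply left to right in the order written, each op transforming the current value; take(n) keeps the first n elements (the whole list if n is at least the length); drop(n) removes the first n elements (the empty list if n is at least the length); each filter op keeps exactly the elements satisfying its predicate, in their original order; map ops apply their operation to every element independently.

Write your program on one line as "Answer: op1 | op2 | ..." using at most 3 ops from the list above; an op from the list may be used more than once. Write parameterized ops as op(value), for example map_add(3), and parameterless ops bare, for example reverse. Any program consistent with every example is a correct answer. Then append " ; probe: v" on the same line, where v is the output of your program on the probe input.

filter_gt(-1) | take(1) ; probe: [31]

Check, running the answer program on each example:
  [12, -24, 8, -6] -> [12, 8] -> [12]
  [40, -19, -23, 10, 37, 45, 17, -17] -> [40, 10, 37, 45, 17] -> [40]
  [-35, 27, -30, -23, 28, -40, -40] -> [27, 28] -> [27]
  probe: [-23, -15, -27, -47, -17, -8, 31] -> [31] -> [31]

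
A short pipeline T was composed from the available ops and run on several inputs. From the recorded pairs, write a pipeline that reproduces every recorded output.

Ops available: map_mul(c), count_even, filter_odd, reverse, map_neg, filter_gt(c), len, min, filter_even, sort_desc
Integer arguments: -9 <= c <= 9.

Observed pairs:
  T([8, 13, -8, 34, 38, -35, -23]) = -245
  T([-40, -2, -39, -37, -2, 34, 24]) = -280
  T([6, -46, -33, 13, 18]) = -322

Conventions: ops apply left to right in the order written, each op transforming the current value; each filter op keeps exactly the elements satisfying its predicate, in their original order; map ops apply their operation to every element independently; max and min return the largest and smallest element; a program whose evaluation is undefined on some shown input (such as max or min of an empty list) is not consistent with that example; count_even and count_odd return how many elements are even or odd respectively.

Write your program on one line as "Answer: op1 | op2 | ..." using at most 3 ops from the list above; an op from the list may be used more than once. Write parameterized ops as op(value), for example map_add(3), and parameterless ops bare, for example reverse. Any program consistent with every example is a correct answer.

reverse | map_mul(7) | min

Check, running the answer program on each example:
  [8, 13, -8, 34, 38, -35, -23] -> [-23, -35, 38, 34, -8, 13, 8] -> [-161, -245, 266, 238, -56, 91, 56] -> -245
  [-40, -2, -39, -37, -2, 34, 24] -> [24, 34, -2, -37, -39, -2, -40] -> [168, 238, -14, -259, -273, -14, -280] -> -280
  [6, -46, -33, 13, 18] -> [18, 13, -33, -46, 6] -> [126, 91, -231, -322, 42] -> -322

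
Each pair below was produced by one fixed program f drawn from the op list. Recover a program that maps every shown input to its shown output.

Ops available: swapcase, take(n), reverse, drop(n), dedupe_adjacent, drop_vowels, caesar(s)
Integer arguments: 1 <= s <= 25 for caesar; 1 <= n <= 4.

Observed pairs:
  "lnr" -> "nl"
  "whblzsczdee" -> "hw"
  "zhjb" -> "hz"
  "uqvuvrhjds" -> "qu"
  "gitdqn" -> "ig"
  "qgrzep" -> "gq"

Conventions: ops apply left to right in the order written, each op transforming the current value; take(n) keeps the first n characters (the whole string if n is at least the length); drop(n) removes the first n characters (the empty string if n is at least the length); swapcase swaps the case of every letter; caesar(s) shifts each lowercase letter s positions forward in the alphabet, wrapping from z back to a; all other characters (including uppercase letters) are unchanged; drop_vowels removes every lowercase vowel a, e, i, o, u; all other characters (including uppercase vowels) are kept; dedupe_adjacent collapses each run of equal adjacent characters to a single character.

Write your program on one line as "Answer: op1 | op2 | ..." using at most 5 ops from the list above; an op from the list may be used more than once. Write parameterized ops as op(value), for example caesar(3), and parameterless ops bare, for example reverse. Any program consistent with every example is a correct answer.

swapcase | take(2) | swapcase | reverse

Check, running the answer program on each example:
  "lnr" -> "LNR" -> "LN" -> "ln" -> "nl"
  "whblzsczdee" -> "WHBLZSCZDEE" -> "WH" -> "wh" -> "hw"
  "zhjb" -> "ZHJB" -> "ZH" -> "zh" -> "hz"
  "uqvuvrhjds" -> "UQVUVRHJDS" -> "UQ" -> "uq" -> "qu"
  "gitdqn" -> "GITDQN" -> "GI" -> "gi" -> "ig"
  "qgrzep" -> "QGRZEP" -> "QG" -> "qg" -> "gq"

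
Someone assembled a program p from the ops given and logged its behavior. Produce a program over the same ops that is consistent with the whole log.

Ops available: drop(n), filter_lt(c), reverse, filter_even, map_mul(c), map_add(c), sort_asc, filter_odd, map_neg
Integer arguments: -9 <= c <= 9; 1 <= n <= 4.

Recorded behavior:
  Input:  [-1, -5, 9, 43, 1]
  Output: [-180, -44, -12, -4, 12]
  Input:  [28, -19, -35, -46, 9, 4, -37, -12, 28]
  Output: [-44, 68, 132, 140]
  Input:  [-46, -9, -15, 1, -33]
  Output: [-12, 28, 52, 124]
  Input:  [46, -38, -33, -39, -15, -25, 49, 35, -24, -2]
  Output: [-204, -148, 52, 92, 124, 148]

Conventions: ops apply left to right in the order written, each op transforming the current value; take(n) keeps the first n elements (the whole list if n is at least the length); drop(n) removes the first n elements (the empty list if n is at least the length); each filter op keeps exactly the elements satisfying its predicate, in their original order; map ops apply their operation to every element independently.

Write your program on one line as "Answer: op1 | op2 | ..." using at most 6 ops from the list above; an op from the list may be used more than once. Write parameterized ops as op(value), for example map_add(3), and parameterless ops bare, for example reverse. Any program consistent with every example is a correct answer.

map_add(2) | filter_odd | map_neg | map_mul(4) | sort_asc

Check, running the answer program on each example:
  [-1, -5, 9, 43, 1] -> [1, -3, 11, 45, 3] -> [1, -3, 11, 45, 3] -> [-1, 3, -11, -45, -3] -> [-4, 12, -44, -180, -12] -> [-180, -44, -12, -4, 12]
  [28, -19, -35, -46, 9, 4, -37, -12, 28] -> [30, -17, -33, -44, 11, 6, -35, -10, 30] -> [-17, -33, 11, -35] -> [17, 33, -11, 35] -> [68, 132, -44, 140] -> [-44, 68, 132, 140]
  [-46, -9, -15, 1, -33] -> [-44, -7, -13, 3, -31] -> [-7, -13, 3, -31] -> [7, 13, -3, 31] -> [28, 52, -12, 124] -> [-12, 28, 52, 124]
  [46, -38, -33, -39, -15, -25, 49, 35, -24, -2] -> [48, -36, -31, -37, -13, -23, 51, 37, -22, 0] -> [-31, -37, -13, -23, 51, 37] -> [31, 37, 13, 23, -51, -37] -> [124, 148, 52, 92, -204, -148] -> [-204, -148, 52, 92, 124, 148]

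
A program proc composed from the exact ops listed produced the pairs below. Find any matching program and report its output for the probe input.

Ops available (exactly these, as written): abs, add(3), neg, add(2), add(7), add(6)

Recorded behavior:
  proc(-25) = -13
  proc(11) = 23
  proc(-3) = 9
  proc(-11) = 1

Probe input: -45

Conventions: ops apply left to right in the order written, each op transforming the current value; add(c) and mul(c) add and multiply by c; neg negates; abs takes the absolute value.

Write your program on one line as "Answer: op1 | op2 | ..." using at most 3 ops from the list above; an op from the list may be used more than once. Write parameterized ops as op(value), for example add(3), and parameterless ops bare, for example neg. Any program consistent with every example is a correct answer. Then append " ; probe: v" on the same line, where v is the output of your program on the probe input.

add(3) | add(2) | add(7) ; probe: -33

Check, running the answer program on each example:
  -25 -> -22 -> -20 -> -13
  11 -> 14 -> 16 -> 23
  -3 -> 0 -> 2 -> 9
  -11 -> -8 -> -6 -> 1
  probe: -45 -> -42 -> -40 -> -33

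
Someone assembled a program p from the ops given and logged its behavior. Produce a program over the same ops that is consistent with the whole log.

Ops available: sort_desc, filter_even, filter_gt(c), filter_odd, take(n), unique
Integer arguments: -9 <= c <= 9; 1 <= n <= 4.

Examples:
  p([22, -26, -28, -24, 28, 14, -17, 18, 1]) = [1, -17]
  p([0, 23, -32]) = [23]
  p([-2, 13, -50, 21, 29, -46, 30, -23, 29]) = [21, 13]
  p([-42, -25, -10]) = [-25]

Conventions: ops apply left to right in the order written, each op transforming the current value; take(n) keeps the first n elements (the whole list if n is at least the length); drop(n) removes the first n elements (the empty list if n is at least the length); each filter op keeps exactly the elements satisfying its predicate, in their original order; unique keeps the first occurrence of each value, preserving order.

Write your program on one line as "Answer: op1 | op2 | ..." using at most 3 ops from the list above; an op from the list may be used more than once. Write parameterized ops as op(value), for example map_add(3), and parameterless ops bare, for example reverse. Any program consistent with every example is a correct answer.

filter_odd | take(2) | sort_desc

Check, running the answer program on each example:
  [22, -26, -28, -24, 28, 14, -17, 18, 1] -> [-17, 1] -> [-17, 1] -> [1, -17]
  [0, 23, -32] -> [23] -> [23] -> [23]
  [-2, 13, -50, 21, 29, -46, 30, -23, 29] -> [13, 21, 29, -23, 29] -> [13, 21] -> [21, 13]
  [-42, -25, -10] -> [-25] -> [-25] -> [-25]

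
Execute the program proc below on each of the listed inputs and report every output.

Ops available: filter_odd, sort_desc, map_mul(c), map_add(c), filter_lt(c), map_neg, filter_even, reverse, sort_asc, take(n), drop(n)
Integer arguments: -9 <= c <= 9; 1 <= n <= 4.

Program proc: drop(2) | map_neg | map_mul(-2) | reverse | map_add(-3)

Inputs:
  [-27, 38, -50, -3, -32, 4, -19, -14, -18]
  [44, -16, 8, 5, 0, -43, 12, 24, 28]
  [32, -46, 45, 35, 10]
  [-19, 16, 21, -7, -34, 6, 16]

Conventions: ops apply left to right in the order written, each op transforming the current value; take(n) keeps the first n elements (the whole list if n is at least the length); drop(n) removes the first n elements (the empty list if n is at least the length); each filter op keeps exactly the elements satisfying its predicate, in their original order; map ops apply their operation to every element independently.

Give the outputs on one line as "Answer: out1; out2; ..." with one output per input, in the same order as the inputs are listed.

[-39, -31, -41, 5, -67, -9, -103]; [53, 45, 21, -89, -3, 7, 13]; [17, 67, 87]; [29, 9, -71, -17, 39]

Execution, op by op:
  [-27, 38, -50, -3, -32, 4, -19, -14, -18] -> [-50, -3, -32, 4, -19, -14, -18] -> [50, 3, 32, -4, 19, 14, 18] -> [-100, -6, -64, 8, -38, -28, -36] -> [-36, -28, -38, 8, -64, -6, -100] -> [-39, -31, -41, 5, -67, -9, -103]
  [44, -16, 8, 5, 0, -43, 12, 24, 28] -> [8, 5, 0, -43, 12, 24, 28] -> [-8, -5, 0, 43, -12, -24, -28] -> [16, 10, 0, -86, 24, 48, 56] -> [56, 48, 24, -86, 0, 10, 16] -> [53, 45, 21, -89, -3, 7, 13]
  [32, -46, 45, 35, 10] -> [45, 35, 10] -> [-45, -35, -10] -> [90, 70, 20] -> [20, 70, 90] -> [17, 67, 87]
  [-19, 16, 21, -7, -34, 6, 16] -> [21, -7, -34, 6, 16] -> [-21, 7, 34, -6, -16] -> [42, -14, -68, 12, 32] -> [32, 12, -68, -14, 42] -> [29, 9, -71, -17, 39]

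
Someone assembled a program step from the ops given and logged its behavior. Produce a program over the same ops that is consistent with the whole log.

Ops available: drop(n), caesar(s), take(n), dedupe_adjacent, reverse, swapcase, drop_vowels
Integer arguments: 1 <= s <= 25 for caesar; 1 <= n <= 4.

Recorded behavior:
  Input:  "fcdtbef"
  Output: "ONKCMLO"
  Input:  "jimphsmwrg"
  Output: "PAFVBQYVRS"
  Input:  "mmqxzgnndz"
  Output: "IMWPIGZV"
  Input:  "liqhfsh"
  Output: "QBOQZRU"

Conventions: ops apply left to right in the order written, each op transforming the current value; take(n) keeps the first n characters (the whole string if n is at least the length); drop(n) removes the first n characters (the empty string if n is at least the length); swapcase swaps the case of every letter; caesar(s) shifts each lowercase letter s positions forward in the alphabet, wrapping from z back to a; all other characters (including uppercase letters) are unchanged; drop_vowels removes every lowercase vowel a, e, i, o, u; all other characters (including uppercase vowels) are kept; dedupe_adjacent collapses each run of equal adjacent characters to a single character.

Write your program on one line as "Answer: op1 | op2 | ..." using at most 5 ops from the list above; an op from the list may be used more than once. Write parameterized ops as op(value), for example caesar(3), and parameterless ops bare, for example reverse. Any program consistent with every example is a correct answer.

reverse | dedupe_adjacent | caesar(9) | swapcase

Check, running the answer program on each example:
  "fcdtbef" -> "febtdcf" -> "febtdcf" -> "onkcmlo" -> "ONKCMLO"
  "jimphsmwrg" -> "grwmshpmij" -> "grwmshpmij" -> "pafvbqyvrs" -> "PAFVBQYVRS"
  "mmqxzgnndz" -> "zdnngzxqmm" -> "zdngzxqm" -> "imwpigzv" -> "IMWPIGZV"
  "liqhfsh" -> "hsfhqil" -> "hsfhqil" -> "qboqzru" -> "QBOQZRU"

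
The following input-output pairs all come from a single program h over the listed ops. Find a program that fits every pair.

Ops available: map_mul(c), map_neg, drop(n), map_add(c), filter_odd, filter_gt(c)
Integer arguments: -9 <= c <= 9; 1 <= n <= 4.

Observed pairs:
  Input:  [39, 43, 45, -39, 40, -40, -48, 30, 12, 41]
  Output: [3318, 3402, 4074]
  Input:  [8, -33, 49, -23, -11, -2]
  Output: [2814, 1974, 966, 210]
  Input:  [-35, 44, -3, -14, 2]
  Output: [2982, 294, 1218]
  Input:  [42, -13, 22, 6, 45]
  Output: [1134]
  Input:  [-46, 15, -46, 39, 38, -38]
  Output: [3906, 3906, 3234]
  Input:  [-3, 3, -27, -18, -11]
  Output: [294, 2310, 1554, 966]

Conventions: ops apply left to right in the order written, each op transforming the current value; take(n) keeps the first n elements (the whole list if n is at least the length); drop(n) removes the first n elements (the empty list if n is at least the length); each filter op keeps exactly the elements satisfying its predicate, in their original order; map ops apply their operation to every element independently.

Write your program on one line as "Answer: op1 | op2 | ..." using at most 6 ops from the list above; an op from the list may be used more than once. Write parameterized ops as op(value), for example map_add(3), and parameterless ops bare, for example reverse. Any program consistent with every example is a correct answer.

map_neg | map_mul(6) | map_add(3) | filter_gt(8) | map_mul(7) | map_mul(2)

Check, running the answer program on each example:
  [39, 43, 45, -39, 40, -40, -48, 30, 12, 41] -> [-39, -43, -45, 39, -40, 40, 48, -30, -12, -41] -> [-234, -258, -270, 234, -240, 240, 288, -180, -72, -246] -> [-231, -255, -267, 237, -237, 243, 291, -177, -69, -243] -> [237, 243, 291] -> [1659, 1701, 2037] -> [3318, 3402, 4074]
  [8, -33, 49, -23, -11, -2] -> [-8, 33, -49, 23, 11, 2] -> [-48, 198, -294, 138, 66, 12] -> [-45, 201, -291, 141, 69, 15] -> [201, 141, 69, 15] -> [1407, 987, 483, 105] -> [2814, 1974, 966, 210]
  [-35, 44, -3, -14, 2] -> [35, -44, 3, 14, -2] -> [210, -264, 18, 84, -12] -> [213, -261, 21, 87, -9] -> [213, 21, 87] -> [1491, 147, 609] -> [2982, 294, 1218]
  [42, -13, 22, 6, 45] -> [-42, 13, -22, -6, -45] -> [-252, 78, -132, -36, -270] -> [-249, 81, -129, -33, -267] -> [81] -> [567] -> [1134]
  [-46, 15, -46, 39, 38, -38] -> [46, -15, 46, -39, -38, 38] -> [276, -90, 276, -234, -228, 228] -> [279, -87, 279, -231, -225, 231] -> [279, 279, 231] -> [1953, 1953, 1617] -> [3906, 3906, 3234]
  [-3, 3, -27, -18, -11] -> [3, -3, 27, 18, 11] -> [18, -18, 162, 108, 66] -> [21, -15, 165, 111, 69] -> [21, 165, 111, 69] -> [147, 1155, 777, 483] -> [294, 2310, 1554, 966]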